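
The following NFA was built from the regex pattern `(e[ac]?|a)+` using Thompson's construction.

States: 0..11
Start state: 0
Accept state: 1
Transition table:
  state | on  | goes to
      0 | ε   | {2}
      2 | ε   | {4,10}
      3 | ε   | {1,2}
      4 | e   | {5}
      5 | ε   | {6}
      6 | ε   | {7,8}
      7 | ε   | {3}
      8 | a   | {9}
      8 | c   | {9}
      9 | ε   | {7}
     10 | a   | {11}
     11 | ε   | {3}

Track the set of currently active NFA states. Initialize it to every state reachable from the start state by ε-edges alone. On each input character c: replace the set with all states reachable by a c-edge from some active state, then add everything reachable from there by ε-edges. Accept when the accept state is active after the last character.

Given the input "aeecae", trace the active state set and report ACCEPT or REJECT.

Answer: ACCEPT

Steps:
initial (ε-close {0}): {0,2,4,10}
'a' @ 1: {1,2,3,4,10,11}  [accepting]
'e' @ 2: {1,2,3,4,5,6,7,8,10}  [accepting]
'e' @ 3: {1,2,3,4,5,6,7,8,10}  [accepting]
'c' @ 4: {1,2,3,4,7,9,10}  [accepting]
'a' @ 5: {1,2,3,4,10,11}  [accepting]
'e' @ 6: {1,2,3,4,5,6,7,8,10}  [accepting]
after full input: {1,2,3,4,5,6,7,8,10}  (accept=1 in)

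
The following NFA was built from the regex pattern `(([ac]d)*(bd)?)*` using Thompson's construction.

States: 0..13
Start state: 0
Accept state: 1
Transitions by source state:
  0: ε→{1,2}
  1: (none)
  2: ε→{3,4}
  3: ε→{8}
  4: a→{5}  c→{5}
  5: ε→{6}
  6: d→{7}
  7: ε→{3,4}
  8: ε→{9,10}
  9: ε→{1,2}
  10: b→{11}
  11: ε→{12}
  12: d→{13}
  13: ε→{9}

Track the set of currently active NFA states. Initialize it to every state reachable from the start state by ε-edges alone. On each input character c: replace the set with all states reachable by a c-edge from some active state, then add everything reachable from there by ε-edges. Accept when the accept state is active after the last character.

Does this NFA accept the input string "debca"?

S₀ = ε-closure({0}) = {0,1,2,3,4,8,9,10}
'd' @ 1: {}  — no active states
rest 'ebca' ignored (set empty)
end set {} — state 1 not in

Answer: REJECT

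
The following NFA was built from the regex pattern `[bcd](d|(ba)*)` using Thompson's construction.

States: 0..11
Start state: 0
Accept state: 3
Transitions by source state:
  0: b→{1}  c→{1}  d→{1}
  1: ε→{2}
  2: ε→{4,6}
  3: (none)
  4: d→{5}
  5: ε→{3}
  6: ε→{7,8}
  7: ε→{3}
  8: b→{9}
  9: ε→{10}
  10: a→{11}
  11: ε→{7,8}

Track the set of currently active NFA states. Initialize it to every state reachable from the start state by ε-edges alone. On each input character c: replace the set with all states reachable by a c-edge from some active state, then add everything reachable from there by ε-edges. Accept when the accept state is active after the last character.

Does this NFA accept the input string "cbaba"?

start: ε-closure({0}) = {0}
'c' @ 1: {1,2,3,4,6,7,8}  [accepting]
'b' @ 2: {9,10}
'a' @ 3: {3,7,8,11}  [accepting]
'b' @ 4: {9,10}
'a' @ 5: {3,7,8,11}  [accepting]
after full input: {3,7,8,11}  (accept=3 in)

Answer: ACCEPT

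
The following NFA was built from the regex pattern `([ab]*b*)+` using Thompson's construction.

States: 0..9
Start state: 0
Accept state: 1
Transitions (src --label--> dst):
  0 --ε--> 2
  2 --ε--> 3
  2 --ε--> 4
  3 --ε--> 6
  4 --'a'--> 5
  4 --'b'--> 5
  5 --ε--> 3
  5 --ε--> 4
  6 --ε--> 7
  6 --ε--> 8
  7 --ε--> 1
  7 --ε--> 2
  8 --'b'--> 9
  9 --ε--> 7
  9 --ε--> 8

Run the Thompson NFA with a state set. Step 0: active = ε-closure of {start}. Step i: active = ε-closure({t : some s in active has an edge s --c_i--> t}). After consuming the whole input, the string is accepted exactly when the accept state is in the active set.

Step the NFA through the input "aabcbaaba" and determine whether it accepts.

S₀ = ε-closure({0}) = {0,1,2,3,4,6,7,8}
'a' @ 1: {1,2,3,4,5,6,7,8}  [accepting]
'a' @ 2: {1,2,3,4,5,6,7,8}  [accepting]
'b' @ 3: {1,2,3,4,5,6,7,8,9}  [accepting]
'c' @ 4: {}  — dead — no transitions
rest 'baaba' ignored (set empty)
end set {} — state 1 not in

Answer: REJECT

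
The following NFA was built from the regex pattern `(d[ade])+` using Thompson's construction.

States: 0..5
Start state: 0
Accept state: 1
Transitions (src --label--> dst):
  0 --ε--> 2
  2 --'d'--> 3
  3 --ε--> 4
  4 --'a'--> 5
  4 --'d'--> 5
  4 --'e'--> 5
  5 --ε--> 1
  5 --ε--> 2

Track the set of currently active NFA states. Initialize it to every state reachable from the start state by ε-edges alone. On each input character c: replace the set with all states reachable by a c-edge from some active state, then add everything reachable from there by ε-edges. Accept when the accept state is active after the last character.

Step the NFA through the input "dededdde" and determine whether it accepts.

S₀ = ε-closure({0}) = {0,2}
'd' @ 1: {3,4}
'e' @ 2: {1,2,5}  ✓accept
'd' @ 3: {3,4}
'e' @ 4: {1,2,5}  ✓accept
'd' @ 5: {3,4}
'd' @ 6: {1,2,5}  ✓accept
'd' @ 7: {3,4}
'e' @ 8: {1,2,5}  ✓accept
end set {1,2,5} — state 1 in

Answer: ACCEPT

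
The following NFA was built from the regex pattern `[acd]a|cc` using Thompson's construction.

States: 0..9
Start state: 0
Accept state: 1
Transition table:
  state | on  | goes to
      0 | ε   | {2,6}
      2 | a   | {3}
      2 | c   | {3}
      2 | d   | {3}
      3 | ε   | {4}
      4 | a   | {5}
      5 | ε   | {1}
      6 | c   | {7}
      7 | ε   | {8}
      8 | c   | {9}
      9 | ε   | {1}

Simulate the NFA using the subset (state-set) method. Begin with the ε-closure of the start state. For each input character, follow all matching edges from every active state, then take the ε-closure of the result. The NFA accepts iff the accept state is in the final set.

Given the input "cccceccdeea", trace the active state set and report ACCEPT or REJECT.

S₀ = ε-closure({0}) = {0,2,6}
'c' @ 1: {3,4,7,8}
'c' @ 2: {1,9}  ✓accept
'c' @ 3: {}  — state set empty
rest 'ceccdeea' ignored (set empty)
final: {}; accept 1 not in set

Answer: REJECT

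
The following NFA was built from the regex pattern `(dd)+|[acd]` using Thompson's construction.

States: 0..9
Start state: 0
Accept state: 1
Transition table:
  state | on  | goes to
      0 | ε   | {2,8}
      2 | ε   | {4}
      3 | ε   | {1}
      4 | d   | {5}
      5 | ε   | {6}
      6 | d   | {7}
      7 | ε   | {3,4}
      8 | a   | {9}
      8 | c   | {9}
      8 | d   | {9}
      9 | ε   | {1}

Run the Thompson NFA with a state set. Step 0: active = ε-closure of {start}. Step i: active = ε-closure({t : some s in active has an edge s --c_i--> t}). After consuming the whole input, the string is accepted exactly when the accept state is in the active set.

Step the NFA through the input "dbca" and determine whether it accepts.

S₀ = ε-closure({0}) = {0,2,4,8}
'd' @ 1: {1,5,6,9}  ✓accept
'b' @ 2: {}  — state set empty
rest 'ca' ignored (set empty)
after full input: {}  (accept=1 not in)

Answer: REJECT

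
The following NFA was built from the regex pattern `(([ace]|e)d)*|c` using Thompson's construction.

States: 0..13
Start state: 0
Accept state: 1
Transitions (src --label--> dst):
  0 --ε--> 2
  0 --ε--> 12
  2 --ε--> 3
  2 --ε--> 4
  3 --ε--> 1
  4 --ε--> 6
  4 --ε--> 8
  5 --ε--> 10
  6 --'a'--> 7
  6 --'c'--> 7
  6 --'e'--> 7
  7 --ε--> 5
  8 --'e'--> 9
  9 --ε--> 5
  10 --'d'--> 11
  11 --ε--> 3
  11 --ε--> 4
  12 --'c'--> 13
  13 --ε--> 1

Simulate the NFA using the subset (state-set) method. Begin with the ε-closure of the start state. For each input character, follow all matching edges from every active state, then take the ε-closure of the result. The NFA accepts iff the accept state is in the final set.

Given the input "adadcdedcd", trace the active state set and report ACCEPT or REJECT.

S₀ = ε-closure({0}) = {0,1,2,3,4,6,8,12}
'a' @ 1: {5,7,10}
'd' @ 2: {1,3,4,6,8,11}  [accepting]
'a' @ 3: {5,7,10}
'd' @ 4: {1,3,4,6,8,11}  [accepting]
'c' @ 5: {5,7,10}
'd' @ 6: {1,3,4,6,8,11}  [accepting]
'e' @ 7: {5,7,9,10}
'd' @ 8: {1,3,4,6,8,11}  [accepting]
'c' @ 9: {5,7,10}
'd' @ 10: {1,3,4,6,8,11}  [accepting]
after full input: {1,3,4,6,8,11}  (accept=1 in)

Answer: ACCEPT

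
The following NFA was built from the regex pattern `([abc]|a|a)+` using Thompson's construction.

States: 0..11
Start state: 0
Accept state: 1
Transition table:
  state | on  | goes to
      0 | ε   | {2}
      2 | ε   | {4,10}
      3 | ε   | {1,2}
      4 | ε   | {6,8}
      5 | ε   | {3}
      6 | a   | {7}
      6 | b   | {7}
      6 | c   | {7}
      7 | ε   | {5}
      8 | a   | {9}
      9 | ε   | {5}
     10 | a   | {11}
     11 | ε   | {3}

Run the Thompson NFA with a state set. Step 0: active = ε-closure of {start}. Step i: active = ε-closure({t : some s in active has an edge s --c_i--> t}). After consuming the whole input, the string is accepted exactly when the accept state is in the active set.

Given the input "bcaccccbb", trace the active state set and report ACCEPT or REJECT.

Answer: ACCEPT

Derivation:
start: ε-closure({0}) = {0,2,4,6,8,10}
'b' @ 1: {1,2,3,4,5,6,7,8,10}  ✓accept
'c' @ 2: {1,2,3,4,5,6,7,8,10}  ✓accept
'a' @ 3: {1,2,3,4,5,6,7,8,9,10,11}  ✓accept
'c' @ 4: {1,2,3,4,5,6,7,8,10}  ✓accept
'c' @ 5: {1,2,3,4,5,6,7,8,10}  ✓accept
'c' @ 6: {1,2,3,4,5,6,7,8,10}  ✓accept
'c' @ 7: {1,2,3,4,5,6,7,8,10}  ✓accept
'b' @ 8: {1,2,3,4,5,6,7,8,10}  ✓accept
'b' @ 9: {1,2,3,4,5,6,7,8,10}  ✓accept
end set {1,2,3,4,5,6,7,8,10} — state 1 in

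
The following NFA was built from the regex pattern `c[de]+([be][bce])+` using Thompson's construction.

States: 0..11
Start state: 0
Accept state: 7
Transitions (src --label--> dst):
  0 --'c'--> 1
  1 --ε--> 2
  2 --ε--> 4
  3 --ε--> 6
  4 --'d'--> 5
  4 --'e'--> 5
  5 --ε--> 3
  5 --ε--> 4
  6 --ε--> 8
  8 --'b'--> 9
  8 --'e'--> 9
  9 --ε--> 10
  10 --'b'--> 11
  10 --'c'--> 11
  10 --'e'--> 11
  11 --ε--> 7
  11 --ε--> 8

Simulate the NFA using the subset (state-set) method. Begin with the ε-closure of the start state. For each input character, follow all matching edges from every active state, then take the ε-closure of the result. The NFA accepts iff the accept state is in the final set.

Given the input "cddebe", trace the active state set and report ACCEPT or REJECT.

Answer: ACCEPT

Trace:
initial (ε-close {0}): {0}
'c' @ 1: {1,2,4}
'd' @ 2: {3,4,5,6,8}
'd' @ 3: {3,4,5,6,8}
'e' @ 4: {3,4,5,6,8,9,10}
'b' @ 5: {7,8,9,10,11}  ✓accept
'e' @ 6: {7,8,9,10,11}  ✓accept
after full input: {7,8,9,10,11}  (accept=7 in)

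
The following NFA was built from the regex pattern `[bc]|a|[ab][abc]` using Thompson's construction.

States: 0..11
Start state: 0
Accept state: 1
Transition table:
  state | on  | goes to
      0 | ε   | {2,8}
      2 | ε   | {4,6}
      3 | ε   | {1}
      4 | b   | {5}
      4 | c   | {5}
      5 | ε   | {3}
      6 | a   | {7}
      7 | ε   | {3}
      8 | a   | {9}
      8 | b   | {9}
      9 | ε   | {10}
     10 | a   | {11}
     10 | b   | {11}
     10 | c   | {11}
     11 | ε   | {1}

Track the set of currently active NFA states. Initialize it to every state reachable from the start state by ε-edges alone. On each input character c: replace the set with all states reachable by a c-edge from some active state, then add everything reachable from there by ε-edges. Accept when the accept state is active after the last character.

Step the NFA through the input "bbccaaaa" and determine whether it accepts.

Answer: REJECT

Derivation:
start: ε-closure({0}) = {0,2,4,6,8}
'b' @ 1: {1,3,5,9,10}  ✓accept
'b' @ 2: {1,11}  ✓accept
'c' @ 3: {}  — no active states
rest 'caaaa' ignored (set empty)
end set {} — state 1 not in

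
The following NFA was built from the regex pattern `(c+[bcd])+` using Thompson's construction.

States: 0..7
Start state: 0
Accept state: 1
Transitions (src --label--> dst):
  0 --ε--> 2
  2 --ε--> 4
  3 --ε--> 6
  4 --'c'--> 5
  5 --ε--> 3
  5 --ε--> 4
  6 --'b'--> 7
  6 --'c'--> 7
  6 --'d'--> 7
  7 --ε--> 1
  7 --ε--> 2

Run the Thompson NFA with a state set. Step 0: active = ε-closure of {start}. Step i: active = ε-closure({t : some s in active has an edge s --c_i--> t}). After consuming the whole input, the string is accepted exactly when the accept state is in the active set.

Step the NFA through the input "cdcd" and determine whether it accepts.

Answer: ACCEPT

Derivation:
start: ε-closure({0}) = {0,2,4}
'c' @ 1: {3,4,5,6}
'd' @ 2: {1,2,4,7}  ✓accept
'c' @ 3: {3,4,5,6}
'd' @ 4: {1,2,4,7}  ✓accept
end set {1,2,4,7} — state 1 in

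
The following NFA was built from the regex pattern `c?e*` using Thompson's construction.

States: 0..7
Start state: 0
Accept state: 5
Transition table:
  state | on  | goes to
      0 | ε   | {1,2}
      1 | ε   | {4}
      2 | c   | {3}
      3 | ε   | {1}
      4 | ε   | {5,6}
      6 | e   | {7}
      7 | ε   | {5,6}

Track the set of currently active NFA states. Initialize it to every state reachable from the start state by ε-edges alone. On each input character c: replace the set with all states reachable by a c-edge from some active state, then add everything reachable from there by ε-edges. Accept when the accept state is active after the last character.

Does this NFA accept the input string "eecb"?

initial (ε-close {0}): {0,1,2,4,5,6}
'e' @ 1: {5,6,7}  (accept∈set)
'e' @ 2: {5,6,7}  (accept∈set)
'c' @ 3: {}  — dead — no transitions
rest 'b' ignored (set empty)
final: {}; accept 5 not in set

Answer: REJECT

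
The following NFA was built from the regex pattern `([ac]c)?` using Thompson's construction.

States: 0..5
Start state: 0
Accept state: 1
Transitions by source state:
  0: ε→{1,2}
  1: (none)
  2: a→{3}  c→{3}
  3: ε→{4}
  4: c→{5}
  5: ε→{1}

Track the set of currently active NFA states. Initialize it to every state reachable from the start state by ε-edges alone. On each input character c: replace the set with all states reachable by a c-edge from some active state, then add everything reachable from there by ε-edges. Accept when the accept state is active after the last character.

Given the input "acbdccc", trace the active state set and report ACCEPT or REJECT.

Answer: REJECT

Steps:
initial (ε-close {0}): {0,1,2}
'a' @ 1: {3,4}
'c' @ 2: {1,5}  [accepting]
'b' @ 3: {}  — state set empty
rest 'dccc' ignored (set empty)
after full input: {}  (accept=1 not in)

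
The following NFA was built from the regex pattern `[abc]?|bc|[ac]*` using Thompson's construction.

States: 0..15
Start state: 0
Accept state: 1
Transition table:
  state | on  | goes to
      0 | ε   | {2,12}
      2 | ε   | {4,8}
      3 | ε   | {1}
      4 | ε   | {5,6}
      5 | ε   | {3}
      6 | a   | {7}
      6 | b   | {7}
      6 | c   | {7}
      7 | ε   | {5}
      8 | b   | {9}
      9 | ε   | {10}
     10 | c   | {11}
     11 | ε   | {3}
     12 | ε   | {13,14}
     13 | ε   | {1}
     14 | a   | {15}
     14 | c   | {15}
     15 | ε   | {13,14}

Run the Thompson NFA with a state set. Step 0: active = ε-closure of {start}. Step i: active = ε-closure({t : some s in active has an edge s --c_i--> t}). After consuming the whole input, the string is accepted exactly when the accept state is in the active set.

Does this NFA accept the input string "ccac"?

Answer: ACCEPT

Derivation:
start: ε-closure({0}) = {0,1,2,3,4,5,6,8,12,13,14}
'c' @ 1: {1,3,5,7,13,14,15}  [accepting]
'c' @ 2: {1,13,14,15}  [accepting]
'a' @ 3: {1,13,14,15}  [accepting]
'c' @ 4: {1,13,14,15}  [accepting]
final: {1,13,14,15}; accept 1 in set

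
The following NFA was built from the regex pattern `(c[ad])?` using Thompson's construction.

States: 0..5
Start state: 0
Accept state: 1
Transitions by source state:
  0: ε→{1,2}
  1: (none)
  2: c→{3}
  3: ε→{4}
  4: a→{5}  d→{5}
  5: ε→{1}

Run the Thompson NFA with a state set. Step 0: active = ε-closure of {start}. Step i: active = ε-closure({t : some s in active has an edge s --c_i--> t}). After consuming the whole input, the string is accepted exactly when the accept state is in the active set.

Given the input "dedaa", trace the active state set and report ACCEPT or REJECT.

start: ε-closure({0}) = {0,1,2}
'd' @ 1: {}  — dead — no transitions
rest 'edaa' ignored (set empty)
end set {} — state 1 not in

Answer: REJECT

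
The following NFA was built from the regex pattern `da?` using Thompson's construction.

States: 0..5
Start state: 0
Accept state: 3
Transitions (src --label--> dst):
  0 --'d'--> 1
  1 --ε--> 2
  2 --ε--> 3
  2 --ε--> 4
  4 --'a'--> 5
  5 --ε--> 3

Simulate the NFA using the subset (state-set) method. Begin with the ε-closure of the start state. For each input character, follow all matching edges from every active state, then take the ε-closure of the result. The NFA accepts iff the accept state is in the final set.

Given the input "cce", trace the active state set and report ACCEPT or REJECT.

S₀ = ε-closure({0}) = {0}
'c' @ 1: {}  — state set empty
rest 'ce' ignored (set empty)
after full input: {}  (accept=3 not in)

Answer: REJECT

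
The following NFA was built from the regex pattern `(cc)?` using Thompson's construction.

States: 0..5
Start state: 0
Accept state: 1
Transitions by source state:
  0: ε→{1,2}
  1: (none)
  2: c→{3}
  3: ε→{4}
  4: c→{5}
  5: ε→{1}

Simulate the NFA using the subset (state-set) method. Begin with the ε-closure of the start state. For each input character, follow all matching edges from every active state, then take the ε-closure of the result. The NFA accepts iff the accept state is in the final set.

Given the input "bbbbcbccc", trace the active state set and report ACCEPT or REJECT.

S₀ = ε-closure({0}) = {0,1,2}
'b' @ 1: {}  — dead — no transitions
rest 'bbbcbccc' ignored (set empty)
after full input: {}  (accept=1 not in)

Answer: REJECT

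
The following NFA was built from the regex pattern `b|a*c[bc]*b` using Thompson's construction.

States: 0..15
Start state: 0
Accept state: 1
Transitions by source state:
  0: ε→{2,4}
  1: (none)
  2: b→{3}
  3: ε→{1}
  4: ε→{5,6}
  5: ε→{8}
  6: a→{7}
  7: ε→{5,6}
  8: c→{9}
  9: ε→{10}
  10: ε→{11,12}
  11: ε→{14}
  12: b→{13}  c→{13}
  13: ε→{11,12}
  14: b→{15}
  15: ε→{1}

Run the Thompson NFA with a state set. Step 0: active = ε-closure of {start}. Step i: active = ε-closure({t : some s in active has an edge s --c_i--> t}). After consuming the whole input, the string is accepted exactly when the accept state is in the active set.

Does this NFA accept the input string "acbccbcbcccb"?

start: ε-closure({0}) = {0,2,4,5,6,8}
'a' @ 1: {5,6,7,8}
'c' @ 2: {9,10,11,12,14}
'b' @ 3: {1,11,12,13,14,15}  (accept∈set)
'c' @ 4: {11,12,13,14}
'c' @ 5: {11,12,13,14}
'b' @ 6: {1,11,12,13,14,15}  (accept∈set)
'c' @ 7: {11,12,13,14}
'b' @ 8: {1,11,12,13,14,15}  (accept∈set)
'c' @ 9: {11,12,13,14}
'c' @ 10: {11,12,13,14}
'c' @ 11: {11,12,13,14}
'b' @ 12: {1,11,12,13,14,15}  (accept∈set)
after full input: {1,11,12,13,14,15}  (accept=1 in)

Answer: ACCEPT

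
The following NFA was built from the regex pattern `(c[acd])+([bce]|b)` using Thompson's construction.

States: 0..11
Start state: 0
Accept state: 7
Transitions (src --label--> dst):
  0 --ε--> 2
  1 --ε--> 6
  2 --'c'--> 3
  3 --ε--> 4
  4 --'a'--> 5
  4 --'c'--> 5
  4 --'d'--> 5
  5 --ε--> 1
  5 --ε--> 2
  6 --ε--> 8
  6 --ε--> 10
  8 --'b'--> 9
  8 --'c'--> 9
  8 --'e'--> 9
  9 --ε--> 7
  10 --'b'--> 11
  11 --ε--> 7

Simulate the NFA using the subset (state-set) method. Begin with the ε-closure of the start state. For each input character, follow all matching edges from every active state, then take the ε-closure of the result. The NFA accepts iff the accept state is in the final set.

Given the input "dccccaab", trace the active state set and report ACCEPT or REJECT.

Answer: REJECT

Steps:
start: ε-closure({0}) = {0,2}
'd' @ 1: {}  — no active states
rest 'ccccaab' ignored (set empty)
end set {} — state 7 not in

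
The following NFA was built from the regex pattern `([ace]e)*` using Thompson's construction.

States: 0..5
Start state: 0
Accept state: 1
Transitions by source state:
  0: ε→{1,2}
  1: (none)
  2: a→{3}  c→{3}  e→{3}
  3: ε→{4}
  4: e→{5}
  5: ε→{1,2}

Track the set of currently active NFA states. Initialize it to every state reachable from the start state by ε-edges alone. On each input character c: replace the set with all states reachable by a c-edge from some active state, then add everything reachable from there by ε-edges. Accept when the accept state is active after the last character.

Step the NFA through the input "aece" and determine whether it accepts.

Answer: ACCEPT

Trace:
S₀ = ε-closure({0}) = {0,1,2}
'a' @ 1: {3,4}
'e' @ 2: {1,2,5}  (accept∈set)
'c' @ 3: {3,4}
'e' @ 4: {1,2,5}  (accept∈set)
final: {1,2,5}; accept 1 in set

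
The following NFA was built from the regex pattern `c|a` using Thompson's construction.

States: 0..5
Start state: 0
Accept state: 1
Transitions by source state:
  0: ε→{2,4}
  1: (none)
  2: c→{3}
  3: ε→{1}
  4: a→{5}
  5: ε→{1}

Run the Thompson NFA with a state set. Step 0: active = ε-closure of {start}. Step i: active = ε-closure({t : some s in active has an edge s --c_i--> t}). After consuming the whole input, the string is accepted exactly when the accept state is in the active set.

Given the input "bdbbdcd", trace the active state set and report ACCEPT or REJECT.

start: ε-closure({0}) = {0,2,4}
'b' @ 1: {}  — state set empty
rest 'dbbdcd' ignored (set empty)
after full input: {}  (accept=1 not in)

Answer: REJECT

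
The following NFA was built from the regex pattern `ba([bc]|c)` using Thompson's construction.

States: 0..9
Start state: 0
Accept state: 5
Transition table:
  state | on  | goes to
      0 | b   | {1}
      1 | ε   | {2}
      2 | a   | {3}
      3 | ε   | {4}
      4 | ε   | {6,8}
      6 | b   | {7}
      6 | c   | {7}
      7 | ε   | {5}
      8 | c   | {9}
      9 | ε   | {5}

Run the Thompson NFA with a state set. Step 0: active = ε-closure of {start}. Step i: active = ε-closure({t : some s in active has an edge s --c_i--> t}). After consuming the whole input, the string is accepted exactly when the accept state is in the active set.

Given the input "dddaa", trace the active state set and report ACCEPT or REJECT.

start: ε-closure({0}) = {0}
'd' @ 1: {}  — no active states
rest 'ddaa' ignored (set empty)
end set {} — state 5 not in

Answer: REJECT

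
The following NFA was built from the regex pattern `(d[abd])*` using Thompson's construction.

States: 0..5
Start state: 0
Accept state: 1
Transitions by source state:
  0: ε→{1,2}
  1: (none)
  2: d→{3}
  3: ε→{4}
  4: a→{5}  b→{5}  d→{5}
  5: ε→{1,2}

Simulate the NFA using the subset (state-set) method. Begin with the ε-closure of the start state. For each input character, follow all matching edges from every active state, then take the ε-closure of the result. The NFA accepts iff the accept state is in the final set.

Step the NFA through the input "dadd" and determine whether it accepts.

start: ε-closure({0}) = {0,1,2}
'd' @ 1: {3,4}
'a' @ 2: {1,2,5}  [accepting]
'd' @ 3: {3,4}
'd' @ 4: {1,2,5}  [accepting]
final: {1,2,5}; accept 1 in set

Answer: ACCEPT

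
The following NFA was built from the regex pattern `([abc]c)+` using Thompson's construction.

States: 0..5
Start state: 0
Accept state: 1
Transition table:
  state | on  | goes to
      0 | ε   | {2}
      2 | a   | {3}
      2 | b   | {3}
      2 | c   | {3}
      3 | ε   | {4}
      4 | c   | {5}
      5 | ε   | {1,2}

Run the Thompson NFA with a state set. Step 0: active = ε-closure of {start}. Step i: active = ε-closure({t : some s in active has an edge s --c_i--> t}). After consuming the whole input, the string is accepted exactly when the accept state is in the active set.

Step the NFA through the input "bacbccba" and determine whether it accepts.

initial (ε-close {0}): {0,2}
'b' @ 1: {3,4}
'a' @ 2: {}  — dead — no transitions
rest 'cbccba' ignored (set empty)
end set {} — state 1 not in

Answer: REJECT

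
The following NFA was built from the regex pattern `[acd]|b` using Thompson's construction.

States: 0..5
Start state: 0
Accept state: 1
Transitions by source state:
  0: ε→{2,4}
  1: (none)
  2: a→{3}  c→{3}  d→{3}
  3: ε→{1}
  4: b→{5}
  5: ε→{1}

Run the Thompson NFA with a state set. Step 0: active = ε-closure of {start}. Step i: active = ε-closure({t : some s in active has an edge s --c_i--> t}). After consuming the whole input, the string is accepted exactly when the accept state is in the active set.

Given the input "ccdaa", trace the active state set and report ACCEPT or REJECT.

S₀ = ε-closure({0}) = {0,2,4}
'c' @ 1: {1,3}  (accept∈set)
'c' @ 2: {}  — no active states
rest 'daa' ignored (set empty)
after full input: {}  (accept=1 not in)

Answer: REJECT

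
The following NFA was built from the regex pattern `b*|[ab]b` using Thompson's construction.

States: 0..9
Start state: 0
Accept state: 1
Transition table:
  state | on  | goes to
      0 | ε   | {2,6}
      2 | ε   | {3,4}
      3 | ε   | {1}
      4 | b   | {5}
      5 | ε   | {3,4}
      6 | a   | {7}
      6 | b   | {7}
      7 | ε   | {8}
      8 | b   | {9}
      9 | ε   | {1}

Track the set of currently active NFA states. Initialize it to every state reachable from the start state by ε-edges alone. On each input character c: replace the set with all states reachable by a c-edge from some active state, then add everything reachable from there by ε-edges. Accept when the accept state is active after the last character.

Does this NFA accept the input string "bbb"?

S₀ = ε-closure({0}) = {0,1,2,3,4,6}
'b' @ 1: {1,3,4,5,7,8}  (accept∈set)
'b' @ 2: {1,3,4,5,9}  (accept∈set)
'b' @ 3: {1,3,4,5}  (accept∈set)
after full input: {1,3,4,5}  (accept=1 in)

Answer: ACCEPT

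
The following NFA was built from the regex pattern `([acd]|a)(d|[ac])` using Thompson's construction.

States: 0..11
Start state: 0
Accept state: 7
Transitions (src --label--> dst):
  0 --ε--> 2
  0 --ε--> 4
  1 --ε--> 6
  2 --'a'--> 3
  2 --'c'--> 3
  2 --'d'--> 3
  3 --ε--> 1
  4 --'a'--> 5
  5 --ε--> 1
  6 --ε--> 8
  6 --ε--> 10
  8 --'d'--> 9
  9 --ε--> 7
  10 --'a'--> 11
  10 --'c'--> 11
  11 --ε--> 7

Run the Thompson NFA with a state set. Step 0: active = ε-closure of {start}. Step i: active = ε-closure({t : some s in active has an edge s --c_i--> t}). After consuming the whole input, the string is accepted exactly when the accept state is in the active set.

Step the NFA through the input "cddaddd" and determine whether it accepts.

Answer: REJECT

Steps:
start: ε-closure({0}) = {0,2,4}
'c' @ 1: {1,3,6,8,10}
'd' @ 2: {7,9}  ✓accept
'd' @ 3: {}  — dead — no transitions
rest 'addd' ignored (set empty)
final: {}; accept 7 not in set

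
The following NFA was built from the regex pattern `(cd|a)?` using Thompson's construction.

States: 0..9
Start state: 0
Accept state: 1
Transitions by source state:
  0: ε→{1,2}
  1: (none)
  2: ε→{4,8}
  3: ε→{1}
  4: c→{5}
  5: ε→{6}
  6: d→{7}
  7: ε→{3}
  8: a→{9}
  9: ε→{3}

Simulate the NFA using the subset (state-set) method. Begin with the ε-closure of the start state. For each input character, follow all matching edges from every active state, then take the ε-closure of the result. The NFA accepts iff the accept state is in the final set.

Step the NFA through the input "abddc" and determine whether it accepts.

Answer: REJECT

Trace:
S₀ = ε-closure({0}) = {0,1,2,4,8}
'a' @ 1: {1,3,9}  ✓accept
'b' @ 2: {}  — dead — no transitions
rest 'ddc' ignored (set empty)
after full input: {}  (accept=1 not in)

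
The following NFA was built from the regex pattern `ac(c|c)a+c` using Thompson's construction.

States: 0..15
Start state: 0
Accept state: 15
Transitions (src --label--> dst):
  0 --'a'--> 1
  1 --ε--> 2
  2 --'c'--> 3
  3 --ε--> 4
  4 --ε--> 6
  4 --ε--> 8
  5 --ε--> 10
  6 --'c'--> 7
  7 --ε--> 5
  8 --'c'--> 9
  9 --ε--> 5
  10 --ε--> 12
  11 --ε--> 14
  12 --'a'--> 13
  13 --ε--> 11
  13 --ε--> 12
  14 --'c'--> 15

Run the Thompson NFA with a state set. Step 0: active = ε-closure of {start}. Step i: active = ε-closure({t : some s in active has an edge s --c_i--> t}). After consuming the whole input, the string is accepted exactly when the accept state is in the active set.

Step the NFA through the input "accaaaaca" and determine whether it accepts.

Answer: REJECT

Steps:
S₀ = ε-closure({0}) = {0}
'a' @ 1: {1,2}
'c' @ 2: {3,4,6,8}
'c' @ 3: {5,7,9,10,12}
'a' @ 4: {11,12,13,14}
'a' @ 5: {11,12,13,14}
'a' @ 6: {11,12,13,14}
'a' @ 7: {11,12,13,14}
'c' @ 8: {15}  (accept∈set)
'a' @ 9: {}  — dead — no transitions
end set {} — state 15 not in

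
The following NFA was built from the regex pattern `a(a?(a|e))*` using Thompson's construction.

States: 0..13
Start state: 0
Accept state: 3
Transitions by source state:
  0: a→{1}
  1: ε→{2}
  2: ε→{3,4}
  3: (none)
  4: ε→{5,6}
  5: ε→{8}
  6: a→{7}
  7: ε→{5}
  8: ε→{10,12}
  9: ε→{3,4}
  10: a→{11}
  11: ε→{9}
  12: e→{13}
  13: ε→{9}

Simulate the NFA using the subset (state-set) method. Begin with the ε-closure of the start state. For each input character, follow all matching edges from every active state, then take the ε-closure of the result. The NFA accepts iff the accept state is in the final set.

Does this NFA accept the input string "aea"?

Answer: ACCEPT

Derivation:
initial (ε-close {0}): {0}
'a' @ 1: {1,2,3,4,5,6,8,10,12}  [accepting]
'e' @ 2: {3,4,5,6,8,9,10,12,13}  [accepting]
'a' @ 3: {3,4,5,6,7,8,9,10,11,12}  [accepting]
after full input: {3,4,5,6,7,8,9,10,11,12}  (accept=3 in)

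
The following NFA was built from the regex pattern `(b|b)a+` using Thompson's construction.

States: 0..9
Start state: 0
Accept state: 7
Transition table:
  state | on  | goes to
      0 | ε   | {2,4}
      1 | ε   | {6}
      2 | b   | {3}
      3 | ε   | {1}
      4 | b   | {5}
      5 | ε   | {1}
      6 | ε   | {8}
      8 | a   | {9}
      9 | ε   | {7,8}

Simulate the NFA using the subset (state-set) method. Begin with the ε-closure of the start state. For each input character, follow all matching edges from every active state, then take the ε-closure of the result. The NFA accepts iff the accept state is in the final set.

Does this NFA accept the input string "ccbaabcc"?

initial (ε-close {0}): {0,2,4}
'c' @ 1: {}  — dead — no transitions
rest 'cbaabcc' ignored (set empty)
after full input: {}  (accept=7 not in)

Answer: REJECT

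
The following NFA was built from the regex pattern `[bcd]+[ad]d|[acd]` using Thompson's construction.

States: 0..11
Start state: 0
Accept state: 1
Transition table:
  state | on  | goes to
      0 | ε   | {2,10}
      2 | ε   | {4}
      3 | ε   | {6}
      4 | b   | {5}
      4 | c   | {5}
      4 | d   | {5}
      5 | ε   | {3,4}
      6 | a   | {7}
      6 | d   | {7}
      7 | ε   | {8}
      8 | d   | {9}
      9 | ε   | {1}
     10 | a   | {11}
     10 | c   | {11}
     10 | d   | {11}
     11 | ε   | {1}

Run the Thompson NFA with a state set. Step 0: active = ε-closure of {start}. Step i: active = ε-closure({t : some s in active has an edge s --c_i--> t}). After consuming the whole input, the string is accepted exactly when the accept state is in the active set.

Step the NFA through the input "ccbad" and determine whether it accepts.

Answer: ACCEPT

Steps:
initial (ε-close {0}): {0,2,4,10}
'c' @ 1: {1,3,4,5,6,11}  (accept∈set)
'c' @ 2: {3,4,5,6}
'b' @ 3: {3,4,5,6}
'a' @ 4: {7,8}
'd' @ 5: {1,9}  (accept∈set)
end set {1,9} — state 1 in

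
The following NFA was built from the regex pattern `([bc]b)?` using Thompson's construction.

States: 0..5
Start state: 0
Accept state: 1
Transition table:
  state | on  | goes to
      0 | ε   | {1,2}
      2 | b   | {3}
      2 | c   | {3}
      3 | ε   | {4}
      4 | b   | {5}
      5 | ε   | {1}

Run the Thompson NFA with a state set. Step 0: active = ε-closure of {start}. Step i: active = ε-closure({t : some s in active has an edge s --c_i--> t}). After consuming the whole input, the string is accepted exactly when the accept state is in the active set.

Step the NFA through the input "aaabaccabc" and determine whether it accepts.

Answer: REJECT

Derivation:
S₀ = ε-closure({0}) = {0,1,2}
'a' @ 1: {}  — state set empty
rest 'aabaccabc' ignored (set empty)
final: {}; accept 1 not in set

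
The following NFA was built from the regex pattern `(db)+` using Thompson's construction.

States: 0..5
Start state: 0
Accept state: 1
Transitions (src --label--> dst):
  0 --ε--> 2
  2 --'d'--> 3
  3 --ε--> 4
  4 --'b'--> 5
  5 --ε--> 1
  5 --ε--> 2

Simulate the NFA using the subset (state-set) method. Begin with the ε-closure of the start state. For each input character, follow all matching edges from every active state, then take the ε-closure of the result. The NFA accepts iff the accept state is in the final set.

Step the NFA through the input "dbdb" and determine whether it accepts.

start: ε-closure({0}) = {0,2}
'd' @ 1: {3,4}
'b' @ 2: {1,2,5}  [accepting]
'd' @ 3: {3,4}
'b' @ 4: {1,2,5}  [accepting]
end set {1,2,5} — state 1 in

Answer: ACCEPT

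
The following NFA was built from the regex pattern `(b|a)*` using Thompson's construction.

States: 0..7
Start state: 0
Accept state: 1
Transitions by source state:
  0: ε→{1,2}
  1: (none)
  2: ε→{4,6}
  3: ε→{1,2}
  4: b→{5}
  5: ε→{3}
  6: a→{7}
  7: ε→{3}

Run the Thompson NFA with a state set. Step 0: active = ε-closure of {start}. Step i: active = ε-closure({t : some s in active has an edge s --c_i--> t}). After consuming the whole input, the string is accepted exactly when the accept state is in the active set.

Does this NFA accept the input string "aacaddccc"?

start: ε-closure({0}) = {0,1,2,4,6}
'a' @ 1: {1,2,3,4,6,7}  [accepting]
'a' @ 2: {1,2,3,4,6,7}  [accepting]
'c' @ 3: {}  — dead — no transitions
rest 'addccc' ignored (set empty)
after full input: {}  (accept=1 not in)

Answer: REJECT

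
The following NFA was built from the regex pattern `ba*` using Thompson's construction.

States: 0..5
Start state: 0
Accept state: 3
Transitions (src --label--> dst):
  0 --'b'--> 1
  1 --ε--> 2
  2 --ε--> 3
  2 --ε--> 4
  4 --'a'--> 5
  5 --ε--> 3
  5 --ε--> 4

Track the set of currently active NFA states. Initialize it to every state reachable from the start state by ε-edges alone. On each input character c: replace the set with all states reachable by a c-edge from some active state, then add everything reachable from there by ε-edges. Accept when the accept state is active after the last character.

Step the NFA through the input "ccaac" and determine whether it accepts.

S₀ = ε-closure({0}) = {0}
'c' @ 1: {}  — dead — no transitions
rest 'caac' ignored (set empty)
final: {}; accept 3 not in set

Answer: REJECT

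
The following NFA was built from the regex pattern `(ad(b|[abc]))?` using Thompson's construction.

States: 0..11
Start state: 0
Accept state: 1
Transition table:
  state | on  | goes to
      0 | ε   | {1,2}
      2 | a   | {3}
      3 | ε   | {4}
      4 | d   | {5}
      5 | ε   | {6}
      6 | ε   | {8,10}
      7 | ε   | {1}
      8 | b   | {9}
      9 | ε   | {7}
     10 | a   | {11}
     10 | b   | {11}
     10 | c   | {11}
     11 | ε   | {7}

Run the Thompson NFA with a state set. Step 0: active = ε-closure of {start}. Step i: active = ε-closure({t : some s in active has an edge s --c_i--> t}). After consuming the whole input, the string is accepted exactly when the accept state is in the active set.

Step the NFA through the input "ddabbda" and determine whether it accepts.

Answer: REJECT

Derivation:
start: ε-closure({0}) = {0,1,2}
'd' @ 1: {}  — no active states
rest 'dabbda' ignored (set empty)
end set {} — state 1 not in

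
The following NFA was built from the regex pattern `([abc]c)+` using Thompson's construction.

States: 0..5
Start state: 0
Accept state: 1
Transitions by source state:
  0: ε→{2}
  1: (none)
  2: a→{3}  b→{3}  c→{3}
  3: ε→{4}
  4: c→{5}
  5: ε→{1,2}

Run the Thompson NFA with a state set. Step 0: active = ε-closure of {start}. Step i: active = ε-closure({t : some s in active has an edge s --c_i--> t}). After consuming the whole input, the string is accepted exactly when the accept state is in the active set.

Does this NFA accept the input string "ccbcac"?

Answer: ACCEPT

Steps:
start: ε-closure({0}) = {0,2}
'c' @ 1: {3,4}
'c' @ 2: {1,2,5}  [accepting]
'b' @ 3: {3,4}
'c' @ 4: {1,2,5}  [accepting]
'a' @ 5: {3,4}
'c' @ 6: {1,2,5}  [accepting]
final: {1,2,5}; accept 1 in set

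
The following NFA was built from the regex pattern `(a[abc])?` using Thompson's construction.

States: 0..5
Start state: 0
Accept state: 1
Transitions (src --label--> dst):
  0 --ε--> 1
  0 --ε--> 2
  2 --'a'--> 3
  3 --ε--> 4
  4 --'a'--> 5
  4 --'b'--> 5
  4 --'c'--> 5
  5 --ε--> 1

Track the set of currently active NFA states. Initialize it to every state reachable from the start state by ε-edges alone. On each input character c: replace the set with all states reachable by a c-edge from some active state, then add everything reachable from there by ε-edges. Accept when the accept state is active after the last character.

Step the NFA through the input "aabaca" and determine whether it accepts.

Answer: REJECT

Derivation:
S₀ = ε-closure({0}) = {0,1,2}
'a' @ 1: {3,4}
'a' @ 2: {1,5}  (accept∈set)
'b' @ 3: {}  — dead — no transitions
rest 'aca' ignored (set empty)
after full input: {}  (accept=1 not in)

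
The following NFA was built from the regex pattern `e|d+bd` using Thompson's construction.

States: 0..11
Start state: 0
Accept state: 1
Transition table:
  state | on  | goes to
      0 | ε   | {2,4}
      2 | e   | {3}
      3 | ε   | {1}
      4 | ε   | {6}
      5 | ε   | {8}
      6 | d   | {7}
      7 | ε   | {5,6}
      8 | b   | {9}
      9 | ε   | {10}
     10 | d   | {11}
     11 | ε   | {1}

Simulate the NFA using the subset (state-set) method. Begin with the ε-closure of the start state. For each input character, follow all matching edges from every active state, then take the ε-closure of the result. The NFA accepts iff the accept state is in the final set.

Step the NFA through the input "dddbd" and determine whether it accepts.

Answer: ACCEPT

Trace:
S₀ = ε-closure({0}) = {0,2,4,6}
'd' @ 1: {5,6,7,8}
'd' @ 2: {5,6,7,8}
'd' @ 3: {5,6,7,8}
'b' @ 4: {9,10}
'd' @ 5: {1,11}  [accepting]
after full input: {1,11}  (accept=1 in)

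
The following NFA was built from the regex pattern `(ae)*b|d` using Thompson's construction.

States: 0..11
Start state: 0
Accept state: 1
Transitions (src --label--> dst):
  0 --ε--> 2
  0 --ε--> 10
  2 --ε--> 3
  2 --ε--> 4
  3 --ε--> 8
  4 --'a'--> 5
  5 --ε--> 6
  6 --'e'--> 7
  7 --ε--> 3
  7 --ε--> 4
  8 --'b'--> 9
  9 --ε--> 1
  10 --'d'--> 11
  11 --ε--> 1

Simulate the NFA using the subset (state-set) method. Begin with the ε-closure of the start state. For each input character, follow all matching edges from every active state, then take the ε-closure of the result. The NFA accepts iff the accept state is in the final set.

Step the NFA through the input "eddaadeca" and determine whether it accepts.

Answer: REJECT

Trace:
start: ε-closure({0}) = {0,2,3,4,8,10}
'e' @ 1: {}  — no active states
rest 'ddaadeca' ignored (set empty)
end set {} — state 1 not in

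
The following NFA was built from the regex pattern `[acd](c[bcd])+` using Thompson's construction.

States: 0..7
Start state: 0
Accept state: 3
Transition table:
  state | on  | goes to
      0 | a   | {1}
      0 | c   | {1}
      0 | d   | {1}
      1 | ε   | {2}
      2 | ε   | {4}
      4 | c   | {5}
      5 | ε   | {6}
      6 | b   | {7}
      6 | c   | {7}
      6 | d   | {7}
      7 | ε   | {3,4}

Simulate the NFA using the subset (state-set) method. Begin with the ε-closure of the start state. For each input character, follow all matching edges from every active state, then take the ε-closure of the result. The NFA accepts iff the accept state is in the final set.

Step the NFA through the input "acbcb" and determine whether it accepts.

initial (ε-close {0}): {0}
'a' @ 1: {1,2,4}
'c' @ 2: {5,6}
'b' @ 3: {3,4,7}  ✓accept
'c' @ 4: {5,6}
'b' @ 5: {3,4,7}  ✓accept
final: {3,4,7}; accept 3 in set

Answer: ACCEPT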